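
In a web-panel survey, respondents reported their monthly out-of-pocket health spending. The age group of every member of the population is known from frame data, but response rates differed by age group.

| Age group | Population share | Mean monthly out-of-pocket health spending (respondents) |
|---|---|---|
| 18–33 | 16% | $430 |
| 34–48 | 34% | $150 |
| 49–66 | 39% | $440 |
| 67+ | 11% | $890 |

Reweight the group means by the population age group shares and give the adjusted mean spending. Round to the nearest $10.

$390

Weight each group's respondent value by its population share:
  18–33: 0.16 × 430 = 68.8
  34–48: 0.34 × 150 = 51
  49–66: 0.39 × 440 = 171.6
  67+: 0.11 × 890 = 97.9
Post-stratified estimate = 389.3 → $390.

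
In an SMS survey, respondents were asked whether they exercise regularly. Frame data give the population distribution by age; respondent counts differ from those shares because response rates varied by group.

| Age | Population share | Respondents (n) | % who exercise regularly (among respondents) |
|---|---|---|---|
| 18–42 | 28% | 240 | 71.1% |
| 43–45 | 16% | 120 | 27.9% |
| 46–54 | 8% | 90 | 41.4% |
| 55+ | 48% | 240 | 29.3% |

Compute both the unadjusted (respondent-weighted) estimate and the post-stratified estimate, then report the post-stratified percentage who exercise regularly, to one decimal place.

41.7%

Naive respondent-only estimate (weights = respondent counts):
  (240/690)×71.1 + (120/690)×27.9 + (90/690)×41.4 + (240/690)×29.3 = 45.1739%
Post-stratifying to population shares instead:
  0.28×71.1 + 0.16×27.9 + 0.08×41.4 + 0.48×29.3 = 41.748%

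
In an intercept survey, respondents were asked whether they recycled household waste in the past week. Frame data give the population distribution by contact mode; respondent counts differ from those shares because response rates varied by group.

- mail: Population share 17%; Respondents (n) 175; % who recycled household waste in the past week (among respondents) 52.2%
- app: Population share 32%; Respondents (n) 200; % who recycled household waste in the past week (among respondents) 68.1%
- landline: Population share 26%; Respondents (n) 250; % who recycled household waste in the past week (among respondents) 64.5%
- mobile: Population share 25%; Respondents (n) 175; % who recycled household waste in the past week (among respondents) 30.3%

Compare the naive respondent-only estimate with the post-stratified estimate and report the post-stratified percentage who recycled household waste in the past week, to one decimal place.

Without adjustment, the pooled respondent share is:
  (175/800)×52.2 + (200/800)×68.1 + (250/800)×64.5 + (175/800)×30.3 = 55.2281%
Post-stratified estimate weights by population shares:
  0.17×52.2 + 0.32×68.1 + 0.26×64.5 + 0.25×30.3 = 55.011%

55.0%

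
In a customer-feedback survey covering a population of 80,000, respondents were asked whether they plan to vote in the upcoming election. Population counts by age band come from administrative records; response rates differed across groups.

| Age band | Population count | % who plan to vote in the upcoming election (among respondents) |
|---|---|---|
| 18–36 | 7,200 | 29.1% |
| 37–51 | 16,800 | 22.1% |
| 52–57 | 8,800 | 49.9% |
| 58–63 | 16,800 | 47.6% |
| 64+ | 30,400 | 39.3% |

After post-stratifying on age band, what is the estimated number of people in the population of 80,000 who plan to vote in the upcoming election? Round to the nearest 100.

30,100

Apply each group's respondent rate to its population count:
  18–36: 7,200 × 29.1% = 2095.2
  37–51: 16,800 × 22.1% = 3712.8
  52–57: 8,800 × 49.9% = 4391.2
  58–63: 16,800 × 47.6% = 7996.8
  64+: 30,400 × 39.3% = 11947.2
Estimated total = 30143.2 → 30,100.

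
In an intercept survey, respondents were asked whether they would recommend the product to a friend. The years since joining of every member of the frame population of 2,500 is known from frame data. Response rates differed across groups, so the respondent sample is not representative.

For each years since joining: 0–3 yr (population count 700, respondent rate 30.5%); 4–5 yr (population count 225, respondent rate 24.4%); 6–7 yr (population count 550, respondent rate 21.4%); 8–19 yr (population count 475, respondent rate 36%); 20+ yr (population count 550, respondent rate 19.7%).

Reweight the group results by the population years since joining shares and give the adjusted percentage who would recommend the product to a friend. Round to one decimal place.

26.6%

Each cell contributes population-share × respondent value:
  0–3 yr: (700/2,500) × 30.5 = 8.54
  4–5 yr: (225/2,500) × 24.4 = 2.196
  6–7 yr: (550/2,500) × 21.4 = 4.708
  8–19 yr: (475/2,500) × 36 = 6.84
  20+ yr: (550/2,500) × 19.7 = 4.334
Post-stratified estimate = 26.618 → 26.6%.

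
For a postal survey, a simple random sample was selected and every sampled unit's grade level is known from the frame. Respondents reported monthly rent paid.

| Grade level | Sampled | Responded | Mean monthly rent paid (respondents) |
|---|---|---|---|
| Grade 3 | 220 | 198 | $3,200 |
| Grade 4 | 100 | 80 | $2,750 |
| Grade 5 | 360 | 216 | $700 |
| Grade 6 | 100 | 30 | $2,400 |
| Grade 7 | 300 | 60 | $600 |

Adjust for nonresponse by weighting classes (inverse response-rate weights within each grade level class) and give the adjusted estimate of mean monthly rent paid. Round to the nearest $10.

Response rates by class: Grade 3 198/220 = 90%, Grade 4 80/100 = 80%, Grade 5 216/360 = 60%, Grade 6 30/100 = 30%, Grade 7 60/300 = 20%.
Each respondent's weight = sampled/responded in their class; summing within a class gives n_sampled, so:
  Grade 3: 220 × 3200 = 704,000
  Grade 4: 100 × 2750 = 275,000
  Grade 5: 360 × 700 = 252,000
  Grade 6: 100 × 2400 = 240,000
  Grade 7: 300 × 600 = 180,000
Adjusted estimate = 1,651,000 / 1,080 = 1528.7 → $1,530.

$1,530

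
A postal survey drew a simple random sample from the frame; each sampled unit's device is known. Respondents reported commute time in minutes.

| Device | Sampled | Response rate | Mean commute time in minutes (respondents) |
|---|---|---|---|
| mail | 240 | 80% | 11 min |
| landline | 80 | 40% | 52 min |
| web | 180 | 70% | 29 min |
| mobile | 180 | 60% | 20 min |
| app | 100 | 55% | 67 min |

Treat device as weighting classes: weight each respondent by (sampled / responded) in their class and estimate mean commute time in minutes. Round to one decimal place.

28.6

Each respondent's weight = sampled/responded in their class; summing within a class gives n_sampled, so:
  mail: 240 × 11 = 2640
  landline: 80 × 52 = 4160
  web: 180 × 29 = 5220
  mobile: 180 × 20 = 3600
  app: 100 × 67 = 6700
Adjusted estimate = 22,320 / 780 = 28.6154 → 28.6.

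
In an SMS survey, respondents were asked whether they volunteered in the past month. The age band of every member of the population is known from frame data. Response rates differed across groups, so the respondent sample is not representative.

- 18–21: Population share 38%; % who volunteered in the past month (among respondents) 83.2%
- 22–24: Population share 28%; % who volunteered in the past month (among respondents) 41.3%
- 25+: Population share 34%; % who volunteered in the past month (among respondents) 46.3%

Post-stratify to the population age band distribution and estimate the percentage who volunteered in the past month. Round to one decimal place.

Weight each group's respondent value by its population share:
  18–21: 0.38 × 83.2 = 31.616
  22–24: 0.28 × 41.3 = 11.564
  25+: 0.34 × 46.3 = 15.742
Post-stratified estimate = 58.922 → 58.9%.

58.9%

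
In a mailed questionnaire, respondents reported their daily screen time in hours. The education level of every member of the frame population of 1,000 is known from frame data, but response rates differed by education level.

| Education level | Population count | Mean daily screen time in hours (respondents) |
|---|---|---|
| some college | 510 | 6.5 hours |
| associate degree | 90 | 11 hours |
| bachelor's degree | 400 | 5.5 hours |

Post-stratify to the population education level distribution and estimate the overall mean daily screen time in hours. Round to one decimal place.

Each cell contributes population-share × respondent value:
  some college: (510/1,000) × 6.5 = 3.315
  associate degree: (90/1,000) × 11 = 0.99
  bachelor's degree: (400/1,000) × 5.5 = 2.2
Post-stratified estimate = 6.505 → 6.5.

6.5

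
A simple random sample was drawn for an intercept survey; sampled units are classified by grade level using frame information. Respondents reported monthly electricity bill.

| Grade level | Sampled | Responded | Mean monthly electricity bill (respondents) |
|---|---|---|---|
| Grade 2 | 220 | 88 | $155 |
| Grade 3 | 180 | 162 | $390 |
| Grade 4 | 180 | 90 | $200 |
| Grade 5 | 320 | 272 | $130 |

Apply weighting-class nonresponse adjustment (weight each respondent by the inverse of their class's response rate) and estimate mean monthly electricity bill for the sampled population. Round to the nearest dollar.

Class response rates: Grade 2 88/220 = 40%, Grade 3 162/180 = 90%, Grade 4 90/180 = 50%, Grade 5 272/320 = 85%.
Each respondent's weight = sampled/responded in their class; summing within a class gives n_sampled, so:
  Grade 2: 220 × 155 = 34,100
  Grade 3: 180 × 390 = 70,200
  Grade 4: 180 × 200 = 36,000
  Grade 5: 320 × 130 = 41,600
Adjusted estimate = 181,900 / 900 = 202.111 → $202.

$202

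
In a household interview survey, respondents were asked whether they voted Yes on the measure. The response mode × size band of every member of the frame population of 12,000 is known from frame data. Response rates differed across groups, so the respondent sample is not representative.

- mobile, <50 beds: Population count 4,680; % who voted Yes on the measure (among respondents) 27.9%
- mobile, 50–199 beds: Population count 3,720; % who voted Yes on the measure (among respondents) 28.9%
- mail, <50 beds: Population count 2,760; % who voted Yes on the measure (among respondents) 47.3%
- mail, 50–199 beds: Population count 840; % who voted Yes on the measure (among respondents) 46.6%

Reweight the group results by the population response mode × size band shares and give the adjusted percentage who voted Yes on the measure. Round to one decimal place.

Post-stratification weights by population share, not respondent share:
  mobile, <50 beds: (4,680/12,000) × 27.9 = 10.881
  mobile, 50–199 beds: (3,720/12,000) × 28.9 = 8.959
  mail, <50 beds: (2,760/12,000) × 47.3 = 10.879
  mail, 50–199 beds: (840/12,000) × 46.6 = 3.262
Post-stratified estimate = 33.981 → 34.0%.

34.0%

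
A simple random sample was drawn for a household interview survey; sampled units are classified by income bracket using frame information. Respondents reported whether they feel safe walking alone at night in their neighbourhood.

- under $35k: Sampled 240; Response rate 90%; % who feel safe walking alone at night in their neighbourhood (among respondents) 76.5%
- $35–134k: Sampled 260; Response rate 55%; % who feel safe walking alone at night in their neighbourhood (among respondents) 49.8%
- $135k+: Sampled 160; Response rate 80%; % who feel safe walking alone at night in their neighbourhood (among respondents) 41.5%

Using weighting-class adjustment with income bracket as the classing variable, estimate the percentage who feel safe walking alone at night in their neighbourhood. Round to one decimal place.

Weighting each respondent by the inverse class response rate inflates each class back to its sampled size, so the class weight is n_sampled:
  under $35k: 240 × 76.5 = 18,360
  $35–134k: 260 × 49.8 = 12,948
  $135k+: 160 × 41.5 = 6640
Adjusted estimate = 37,948 / 660 = 57.497 → 57.5%.

57.5%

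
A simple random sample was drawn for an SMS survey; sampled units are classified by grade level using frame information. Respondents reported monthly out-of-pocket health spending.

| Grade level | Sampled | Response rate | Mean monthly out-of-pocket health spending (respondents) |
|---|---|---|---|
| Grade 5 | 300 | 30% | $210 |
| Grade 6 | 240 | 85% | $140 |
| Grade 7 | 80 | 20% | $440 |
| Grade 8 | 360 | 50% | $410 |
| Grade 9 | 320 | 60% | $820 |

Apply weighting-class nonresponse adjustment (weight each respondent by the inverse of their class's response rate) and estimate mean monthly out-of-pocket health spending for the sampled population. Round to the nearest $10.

$420

With weight = n_sampled/n_responded per class, the weighted class total is n_sampled:
  Grade 5: 300 × 210 = 63,000
  Grade 6: 240 × 140 = 33,600
  Grade 7: 80 × 440 = 35,200
  Grade 8: 360 × 410 = 147,600
  Grade 9: 320 × 820 = 262,400
Adjusted estimate = 541,800 / 1,300 = 416.769 → $420.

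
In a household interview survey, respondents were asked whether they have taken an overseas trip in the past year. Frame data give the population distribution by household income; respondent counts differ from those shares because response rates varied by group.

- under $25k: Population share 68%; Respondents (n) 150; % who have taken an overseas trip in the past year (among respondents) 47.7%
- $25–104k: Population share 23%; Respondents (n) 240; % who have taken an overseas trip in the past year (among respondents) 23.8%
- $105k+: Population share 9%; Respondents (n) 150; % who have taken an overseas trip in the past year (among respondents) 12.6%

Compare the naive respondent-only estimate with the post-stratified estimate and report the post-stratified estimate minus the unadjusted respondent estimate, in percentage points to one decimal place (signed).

+11.7 percentage points

Unadjusted (pooled respondent) estimate weights by respondent counts:
  (150/540)×47.7 + (240/540)×23.8 + (150/540)×12.6 = 27.3278%
Reweighting by population household income shares:
  0.68×47.7 + 0.23×23.8 + 0.09×12.6 = 39.044%
Difference = 39.044 − 27.3278 = 11.7162 pp.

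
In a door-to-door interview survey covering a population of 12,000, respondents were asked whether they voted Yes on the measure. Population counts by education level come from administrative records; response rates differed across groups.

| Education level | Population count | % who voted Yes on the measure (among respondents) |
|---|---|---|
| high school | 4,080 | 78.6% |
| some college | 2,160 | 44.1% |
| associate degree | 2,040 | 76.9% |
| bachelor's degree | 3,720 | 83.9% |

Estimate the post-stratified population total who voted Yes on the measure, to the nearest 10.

Estimated count per cell = population count × respondent percentage:
  high school: 4,080 × 78.6% = 3206.88
  some college: 2,160 × 44.1% = 952.56
  associate degree: 2,040 × 76.9% = 1568.76
  bachelor's degree: 3,720 × 83.9% = 3121.08
Estimated total = 8849.28 → 8,850.

8,850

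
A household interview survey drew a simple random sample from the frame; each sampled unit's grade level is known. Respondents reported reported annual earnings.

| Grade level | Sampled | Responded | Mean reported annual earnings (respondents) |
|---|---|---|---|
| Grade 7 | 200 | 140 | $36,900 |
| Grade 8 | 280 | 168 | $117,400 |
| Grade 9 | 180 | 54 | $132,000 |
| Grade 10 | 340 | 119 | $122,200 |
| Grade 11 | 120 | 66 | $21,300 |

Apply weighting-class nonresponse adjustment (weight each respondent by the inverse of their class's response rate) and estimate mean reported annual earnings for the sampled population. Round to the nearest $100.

Response rates by class: Grade 7 140/200 = 70%, Grade 8 168/280 = 60%, Grade 9 54/180 = 30%, Grade 10 119/340 = 35%, Grade 11 66/120 = 55%.
Inverse-response-rate weighting restores each class to its sampled count, so class totals weight by n_sampled:
  Grade 7: 200 × 36,900 = 7,380,000
  Grade 8: 280 × 117,400 = 32,872,000
  Grade 9: 180 × 132,000 = 23,760,000
  Grade 10: 340 × 122,200 = 41,548,000
  Grade 11: 120 × 21,300 = 2,556,000
Adjusted estimate = 108,116,000 / 1,120 = 96532.1 → $96,500.

$96,500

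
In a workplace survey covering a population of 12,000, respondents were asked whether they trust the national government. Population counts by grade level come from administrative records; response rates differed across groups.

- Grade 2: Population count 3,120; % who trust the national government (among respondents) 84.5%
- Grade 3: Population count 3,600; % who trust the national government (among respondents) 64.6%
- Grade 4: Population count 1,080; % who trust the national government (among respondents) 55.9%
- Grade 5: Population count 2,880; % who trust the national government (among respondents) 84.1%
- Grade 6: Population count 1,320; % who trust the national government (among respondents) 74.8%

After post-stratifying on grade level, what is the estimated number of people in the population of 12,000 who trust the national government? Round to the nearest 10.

8,980

Each cell contributes its population count × the respondent rate:
  Grade 2: 3,120 × 84.5% = 2636.4
  Grade 3: 3,600 × 64.6% = 2325.6
  Grade 4: 1,080 × 55.9% = 603.72
  Grade 5: 2,880 × 84.1% = 2422.08
  Grade 6: 1,320 × 74.8% = 987.36
Estimated total = 8975.16 → 8,980.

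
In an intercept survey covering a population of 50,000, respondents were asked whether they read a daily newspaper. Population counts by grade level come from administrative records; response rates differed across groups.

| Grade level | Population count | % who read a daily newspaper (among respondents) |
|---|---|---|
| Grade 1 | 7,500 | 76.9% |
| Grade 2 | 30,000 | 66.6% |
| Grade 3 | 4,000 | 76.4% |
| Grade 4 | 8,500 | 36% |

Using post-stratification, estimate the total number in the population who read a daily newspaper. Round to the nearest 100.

Each cell contributes its population count × the respondent rate:
  Grade 1: 7,500 × 76.9% = 5767.5
  Grade 2: 30,000 × 66.6% = 19,980
  Grade 3: 4,000 × 76.4% = 3056
  Grade 4: 8,500 × 36% = 3060
Estimated total = 31863.5 → 31,900.

31,900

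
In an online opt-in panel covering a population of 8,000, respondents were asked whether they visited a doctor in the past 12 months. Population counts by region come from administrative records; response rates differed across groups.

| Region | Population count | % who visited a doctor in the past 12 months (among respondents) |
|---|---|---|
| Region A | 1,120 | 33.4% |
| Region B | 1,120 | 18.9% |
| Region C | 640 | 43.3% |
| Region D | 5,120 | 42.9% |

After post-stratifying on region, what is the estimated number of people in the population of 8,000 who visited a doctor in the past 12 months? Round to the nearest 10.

Apply each group's respondent rate to its population count:
  Region A: 1,120 × 33.4% = 374.08
  Region B: 1,120 × 18.9% = 211.68
  Region C: 640 × 43.3% = 277.12
  Region D: 5,120 × 42.9% = 2196.48
Estimated total = 3059.36 → 3,060.

3,060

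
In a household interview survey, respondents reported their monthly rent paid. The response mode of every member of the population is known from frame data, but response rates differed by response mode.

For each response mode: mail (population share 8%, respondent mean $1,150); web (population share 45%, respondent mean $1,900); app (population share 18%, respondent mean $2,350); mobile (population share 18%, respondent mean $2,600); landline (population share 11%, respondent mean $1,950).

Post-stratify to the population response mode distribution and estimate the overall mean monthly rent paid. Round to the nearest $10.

$2,050

Each cell contributes population-share × respondent value:
  mail: 0.08 × 1150 = 92
  web: 0.45 × 1900 = 855
  app: 0.18 × 2350 = 423
  mobile: 0.18 × 2600 = 468
  landline: 0.11 × 1950 = 214.5
Post-stratified estimate = 2052.5 → $2,050.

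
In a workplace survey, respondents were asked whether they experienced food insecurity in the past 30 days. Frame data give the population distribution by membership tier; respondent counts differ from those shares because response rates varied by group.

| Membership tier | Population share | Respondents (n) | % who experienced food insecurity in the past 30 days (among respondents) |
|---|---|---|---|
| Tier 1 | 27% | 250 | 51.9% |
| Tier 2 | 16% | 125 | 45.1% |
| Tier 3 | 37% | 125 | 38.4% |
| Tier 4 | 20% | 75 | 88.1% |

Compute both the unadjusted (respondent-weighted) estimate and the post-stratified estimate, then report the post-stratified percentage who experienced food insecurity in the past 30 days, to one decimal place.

Without adjustment, the pooled respondent share is:
  (250/575)×51.9 + (125/575)×45.1 + (125/575)×38.4 + (75/575)×88.1 = 52.2087%
Post-stratified estimate weights by population shares:
  0.27×51.9 + 0.16×45.1 + 0.37×38.4 + 0.2×88.1 = 53.057%

53.1%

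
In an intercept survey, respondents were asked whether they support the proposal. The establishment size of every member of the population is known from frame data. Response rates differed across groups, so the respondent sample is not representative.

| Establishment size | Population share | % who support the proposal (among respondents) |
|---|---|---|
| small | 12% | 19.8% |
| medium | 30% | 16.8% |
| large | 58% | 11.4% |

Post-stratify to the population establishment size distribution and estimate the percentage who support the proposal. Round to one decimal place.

Reweight to the known establishment size distribution:
  small: 0.12 × 19.8 = 2.376
  medium: 0.3 × 16.8 = 5.04
  large: 0.58 × 11.4 = 6.612
Post-stratified estimate = 14.028 → 14.0%.

14.0%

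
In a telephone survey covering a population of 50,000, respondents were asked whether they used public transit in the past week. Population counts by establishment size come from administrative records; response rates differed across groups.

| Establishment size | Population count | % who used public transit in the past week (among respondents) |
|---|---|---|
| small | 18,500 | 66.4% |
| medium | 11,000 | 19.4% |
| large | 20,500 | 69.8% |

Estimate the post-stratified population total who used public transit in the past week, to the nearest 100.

28,700

Each cell contributes its population count × the respondent rate:
  small: 18,500 × 66.4% = 12,284
  medium: 11,000 × 19.4% = 2134
  large: 20,500 × 69.8% = 14,309
Estimated total = 28,727 → 28,700.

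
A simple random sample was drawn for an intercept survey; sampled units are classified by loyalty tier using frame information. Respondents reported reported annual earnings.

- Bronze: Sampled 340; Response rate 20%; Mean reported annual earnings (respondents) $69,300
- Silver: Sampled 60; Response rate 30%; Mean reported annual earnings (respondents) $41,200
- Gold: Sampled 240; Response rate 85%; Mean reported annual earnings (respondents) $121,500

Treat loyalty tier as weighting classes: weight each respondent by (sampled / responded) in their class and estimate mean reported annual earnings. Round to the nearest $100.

$86,200

Weighting each respondent by the inverse class response rate inflates each class back to its sampled size, so the class weight is n_sampled:
  Bronze: 340 × 69,300 = 23,562,000
  Silver: 60 × 41,200 = 2,472,000
  Gold: 240 × 121,500 = 29,160,000
Adjusted estimate = 55,194,000 / 640 = 86240.6 → $86,200.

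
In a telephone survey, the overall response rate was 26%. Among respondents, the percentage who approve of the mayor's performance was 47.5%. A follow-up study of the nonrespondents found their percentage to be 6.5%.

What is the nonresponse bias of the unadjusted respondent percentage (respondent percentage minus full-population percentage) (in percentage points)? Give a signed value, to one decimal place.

Nonresponse fraction = 1 − 0.26 = 0.74.
Bias = (nonresponse fraction) × (respondent percentage − nonrespondent percentage)
     = 0.74 × (47.5 − 6.5) = 0.74 × 41 = 30.34.

+30.3 percentage points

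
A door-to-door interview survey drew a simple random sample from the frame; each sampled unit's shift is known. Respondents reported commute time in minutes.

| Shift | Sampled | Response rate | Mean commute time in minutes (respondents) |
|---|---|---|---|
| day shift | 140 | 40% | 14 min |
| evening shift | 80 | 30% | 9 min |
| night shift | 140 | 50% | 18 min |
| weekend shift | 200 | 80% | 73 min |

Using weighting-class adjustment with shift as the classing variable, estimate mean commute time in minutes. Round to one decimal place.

Each respondent's weight = sampled/responded in their class; summing within a class gives n_sampled, so:
  day shift: 140 × 14 = 1960
  evening shift: 80 × 9 = 720
  night shift: 140 × 18 = 2520
  weekend shift: 200 × 73 = 14,600
Adjusted estimate = 19,800 / 560 = 35.3571 → 35.4.

35.4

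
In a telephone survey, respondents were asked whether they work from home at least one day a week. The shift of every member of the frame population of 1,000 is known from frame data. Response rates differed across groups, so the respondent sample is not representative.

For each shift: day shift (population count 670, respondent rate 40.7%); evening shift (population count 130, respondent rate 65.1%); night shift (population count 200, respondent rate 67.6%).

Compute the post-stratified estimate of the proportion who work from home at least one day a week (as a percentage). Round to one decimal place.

49.3%

Reweight to the known shift distribution:
  day shift: (670/1,000) × 40.7 = 27.269
  evening shift: (130/1,000) × 65.1 = 8.463
  night shift: (200/1,000) × 67.6 = 13.52
Post-stratified estimate = 49.252 → 49.3%.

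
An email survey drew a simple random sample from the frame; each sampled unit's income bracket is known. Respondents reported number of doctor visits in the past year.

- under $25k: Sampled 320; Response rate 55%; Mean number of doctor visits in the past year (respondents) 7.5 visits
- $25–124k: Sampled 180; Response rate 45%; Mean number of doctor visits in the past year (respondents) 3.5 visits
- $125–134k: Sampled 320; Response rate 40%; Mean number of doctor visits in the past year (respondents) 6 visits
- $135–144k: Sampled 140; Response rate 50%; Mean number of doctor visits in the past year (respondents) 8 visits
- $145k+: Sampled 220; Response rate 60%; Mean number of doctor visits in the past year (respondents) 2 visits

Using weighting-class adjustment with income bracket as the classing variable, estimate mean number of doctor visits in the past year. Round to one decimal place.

Each respondent's weight = sampled/responded in their class; summing within a class gives n_sampled, so:
  under $25k: 320 × 7.5 = 2400
  $25–124k: 180 × 3.5 = 630
  $125–134k: 320 × 6 = 1920
  $135–144k: 140 × 8 = 1120
  $145k+: 220 × 2 = 440
Adjusted estimate = 6510 / 1,180 = 5.51695 → 5.5.

5.5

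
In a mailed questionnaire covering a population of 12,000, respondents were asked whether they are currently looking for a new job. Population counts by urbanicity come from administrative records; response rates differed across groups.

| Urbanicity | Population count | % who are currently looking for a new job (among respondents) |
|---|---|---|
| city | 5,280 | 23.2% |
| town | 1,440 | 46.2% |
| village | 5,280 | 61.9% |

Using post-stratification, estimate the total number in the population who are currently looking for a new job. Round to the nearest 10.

Apply each group's respondent rate to its population count:
  city: 5,280 × 23.2% = 1224.96
  town: 1,440 × 46.2% = 665.28
  village: 5,280 × 61.9% = 3268.32
Estimated total = 5158.56 → 5,160.

5,160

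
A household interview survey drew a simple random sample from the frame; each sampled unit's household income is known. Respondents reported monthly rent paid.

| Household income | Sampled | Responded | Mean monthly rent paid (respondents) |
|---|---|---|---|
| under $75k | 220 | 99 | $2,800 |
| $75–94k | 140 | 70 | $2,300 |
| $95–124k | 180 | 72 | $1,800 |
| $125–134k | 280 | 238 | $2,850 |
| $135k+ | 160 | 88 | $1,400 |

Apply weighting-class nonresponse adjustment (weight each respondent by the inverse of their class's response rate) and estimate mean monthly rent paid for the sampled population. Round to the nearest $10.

$2,330

Class response rates: under $75k 99/220 = 45%, $75–94k 70/140 = 50%, $95–124k 72/180 = 40%, $125–134k 238/280 = 85%, $135k+ 88/160 = 55%.
With weight = n_sampled/n_responded per class, the weighted class total is n_sampled:
  under $75k: 220 × 2800 = 616,000
  $75–94k: 140 × 2300 = 322,000
  $95–124k: 180 × 1800 = 324,000
  $125–134k: 280 × 2850 = 798,000
  $135k+: 160 × 1400 = 224,000
Adjusted estimate = 2,284,000 / 980 = 2330.61 → $2,330.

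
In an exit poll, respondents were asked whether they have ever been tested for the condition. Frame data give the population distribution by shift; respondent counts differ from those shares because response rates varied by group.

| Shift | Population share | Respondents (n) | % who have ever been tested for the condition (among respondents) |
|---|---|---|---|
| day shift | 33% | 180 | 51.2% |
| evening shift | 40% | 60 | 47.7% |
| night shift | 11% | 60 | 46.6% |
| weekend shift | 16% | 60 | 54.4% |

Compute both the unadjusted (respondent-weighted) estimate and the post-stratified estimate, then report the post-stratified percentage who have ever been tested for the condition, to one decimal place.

Without adjustment, the pooled respondent share is:
  (180/360)×51.2 + (60/360)×47.7 + (60/360)×46.6 + (60/360)×54.4 = 50.3833%
Reweighting by population shift shares:
  0.33×51.2 + 0.4×47.7 + 0.11×46.6 + 0.16×54.4 = 49.806%

49.8%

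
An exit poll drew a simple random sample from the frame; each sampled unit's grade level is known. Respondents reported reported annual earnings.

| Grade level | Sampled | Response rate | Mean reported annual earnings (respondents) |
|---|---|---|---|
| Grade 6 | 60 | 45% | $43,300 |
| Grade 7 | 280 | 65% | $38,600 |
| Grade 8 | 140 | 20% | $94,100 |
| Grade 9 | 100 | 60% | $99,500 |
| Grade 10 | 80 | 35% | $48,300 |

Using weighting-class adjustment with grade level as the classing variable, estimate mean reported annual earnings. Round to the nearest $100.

With weight = n_sampled/n_responded per class, the weighted class total is n_sampled:
  Grade 6: 60 × 43,300 = 2,598,000
  Grade 7: 280 × 38,600 = 10,808,000
  Grade 8: 140 × 94,100 = 13,174,000
  Grade 9: 100 × 99,500 = 9,950,000
  Grade 10: 80 × 48,300 = 3,864,000
Adjusted estimate = 40,394,000 / 660 = 61203 → $61,200.

$61,200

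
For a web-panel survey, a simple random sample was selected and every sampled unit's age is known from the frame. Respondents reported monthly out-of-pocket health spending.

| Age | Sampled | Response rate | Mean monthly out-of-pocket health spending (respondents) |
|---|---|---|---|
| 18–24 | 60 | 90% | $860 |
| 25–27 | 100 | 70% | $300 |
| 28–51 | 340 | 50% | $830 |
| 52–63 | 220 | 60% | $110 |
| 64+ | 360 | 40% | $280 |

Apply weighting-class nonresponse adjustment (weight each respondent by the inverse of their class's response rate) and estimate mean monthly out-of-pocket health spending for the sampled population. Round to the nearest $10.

$450

With weight = n_sampled/n_responded per class, the weighted class total is n_sampled:
  18–24: 60 × 860 = 51,600
  25–27: 100 × 300 = 30,000
  28–51: 340 × 830 = 282,200
  52–63: 220 × 110 = 24,200
  64+: 360 × 280 = 100,800
Adjusted estimate = 488,800 / 1,080 = 452.593 → $450.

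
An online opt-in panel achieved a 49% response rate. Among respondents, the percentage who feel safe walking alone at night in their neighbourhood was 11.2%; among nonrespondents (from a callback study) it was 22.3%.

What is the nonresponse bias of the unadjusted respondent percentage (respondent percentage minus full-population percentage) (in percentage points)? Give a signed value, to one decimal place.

-5.7 percentage points

Nonresponse fraction = 1 − 0.49 = 0.51.
Bias = (nonresponse fraction) × (respondent percentage − nonrespondent percentage)
     = 0.51 × (11.2 − 22.3) = 0.51 × -11.1 = -5.661.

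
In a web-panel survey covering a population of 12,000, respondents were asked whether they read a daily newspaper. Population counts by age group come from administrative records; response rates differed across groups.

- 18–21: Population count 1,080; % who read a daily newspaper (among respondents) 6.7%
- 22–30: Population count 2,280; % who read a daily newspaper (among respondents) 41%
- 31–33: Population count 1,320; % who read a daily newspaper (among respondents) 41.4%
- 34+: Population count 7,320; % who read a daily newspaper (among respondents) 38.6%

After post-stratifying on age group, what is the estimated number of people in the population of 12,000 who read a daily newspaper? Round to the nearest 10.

4,380

Each cell contributes its population count × the respondent rate:
  18–21: 1,080 × 6.7% = 72.36
  22–30: 2,280 × 41% = 934.8
  31–33: 1,320 × 41.4% = 546.48
  34+: 7,320 × 38.6% = 2825.52
Estimated total = 4379.16 → 4,380.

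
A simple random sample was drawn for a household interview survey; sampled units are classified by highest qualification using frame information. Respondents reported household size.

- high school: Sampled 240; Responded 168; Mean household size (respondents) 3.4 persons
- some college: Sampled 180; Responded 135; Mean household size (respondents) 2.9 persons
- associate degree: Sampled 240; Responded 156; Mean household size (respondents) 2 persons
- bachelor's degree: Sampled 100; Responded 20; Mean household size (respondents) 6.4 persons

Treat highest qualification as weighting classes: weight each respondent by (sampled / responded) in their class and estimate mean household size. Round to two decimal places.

3.23

Class response rates: high school 168/240 = 70%, some college 135/180 = 75%, associate degree 156/240 = 65%, bachelor's degree 20/100 = 20%.
Weighting each respondent by the inverse class response rate inflates each class back to its sampled size, so the class weight is n_sampled:
  high school: 240 × 3.4 = 816
  some college: 180 × 2.9 = 522
  associate degree: 240 × 2 = 480
  bachelor's degree: 100 × 6.4 = 640
Adjusted estimate = 2458 / 760 = 3.23421 → 3.23.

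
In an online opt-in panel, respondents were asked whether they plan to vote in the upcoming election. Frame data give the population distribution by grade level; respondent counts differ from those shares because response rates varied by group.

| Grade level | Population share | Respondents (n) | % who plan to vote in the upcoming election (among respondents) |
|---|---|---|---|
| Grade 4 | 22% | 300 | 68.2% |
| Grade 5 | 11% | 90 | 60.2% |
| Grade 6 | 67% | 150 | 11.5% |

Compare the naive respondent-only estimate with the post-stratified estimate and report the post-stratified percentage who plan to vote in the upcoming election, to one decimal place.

Unadjusted (pooled respondent) estimate weights by respondent counts:
  (300/540)×68.2 + (90/540)×60.2 + (150/540)×11.5 = 51.1167%
Post-stratifying to population shares instead:
  0.22×68.2 + 0.11×60.2 + 0.67×11.5 = 29.331%

29.3%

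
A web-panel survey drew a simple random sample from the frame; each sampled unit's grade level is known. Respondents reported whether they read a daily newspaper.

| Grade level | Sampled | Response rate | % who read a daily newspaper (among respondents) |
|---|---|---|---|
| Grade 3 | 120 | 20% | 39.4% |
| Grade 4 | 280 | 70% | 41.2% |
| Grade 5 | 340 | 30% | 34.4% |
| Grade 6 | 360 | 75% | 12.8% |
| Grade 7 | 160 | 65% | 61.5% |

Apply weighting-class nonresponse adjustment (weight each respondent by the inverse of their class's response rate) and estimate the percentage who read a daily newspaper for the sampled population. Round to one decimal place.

Weighting each respondent by the inverse class response rate inflates each class back to its sampled size, so the class weight is n_sampled:
  Grade 3: 120 × 39.4 = 4728
  Grade 4: 280 × 41.2 = 11,536
  Grade 5: 340 × 34.4 = 11,696
  Grade 6: 360 × 12.8 = 4608
  Grade 7: 160 × 61.5 = 9840
Adjusted estimate = 42,408 / 1,260 = 33.6571 → 33.7%.

33.7%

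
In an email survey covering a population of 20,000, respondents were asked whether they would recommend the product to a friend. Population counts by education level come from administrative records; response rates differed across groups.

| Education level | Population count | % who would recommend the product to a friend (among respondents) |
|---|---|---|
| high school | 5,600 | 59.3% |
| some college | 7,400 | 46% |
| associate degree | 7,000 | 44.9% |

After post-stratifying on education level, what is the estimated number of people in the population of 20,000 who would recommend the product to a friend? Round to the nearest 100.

Each cell contributes its population count × the respondent rate:
  high school: 5,600 × 59.3% = 3320.8
  some college: 7,400 × 46% = 3404
  associate degree: 7,000 × 44.9% = 3143
Estimated total = 9867.8 → 9,900.

9,900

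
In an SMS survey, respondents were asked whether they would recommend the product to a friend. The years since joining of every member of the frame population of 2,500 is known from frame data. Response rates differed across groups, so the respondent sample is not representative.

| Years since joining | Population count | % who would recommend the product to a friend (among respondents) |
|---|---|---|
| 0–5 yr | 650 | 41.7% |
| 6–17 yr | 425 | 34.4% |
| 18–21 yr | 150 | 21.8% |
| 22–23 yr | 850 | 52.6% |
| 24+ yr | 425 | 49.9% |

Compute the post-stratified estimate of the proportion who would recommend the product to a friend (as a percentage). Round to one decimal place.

44.4%

Post-stratification weights by population share, not respondent share:
  0–5 yr: (650/2,500) × 41.7 = 10.842
  6–17 yr: (425/2,500) × 34.4 = 5.848
  18–21 yr: (150/2,500) × 21.8 = 1.308
  22–23 yr: (850/2,500) × 52.6 = 17.884
  24+ yr: (425/2,500) × 49.9 = 8.483
Post-stratified estimate = 44.365 → 44.4%.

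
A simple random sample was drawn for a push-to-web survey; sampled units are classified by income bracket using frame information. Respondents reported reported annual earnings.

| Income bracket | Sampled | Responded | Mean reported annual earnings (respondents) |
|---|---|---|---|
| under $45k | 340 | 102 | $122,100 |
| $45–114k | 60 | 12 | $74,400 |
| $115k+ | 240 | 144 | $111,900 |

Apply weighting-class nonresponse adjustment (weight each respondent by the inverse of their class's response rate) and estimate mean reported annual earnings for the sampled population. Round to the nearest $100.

$113,800

Response rates by class: under $45k 102/340 = 30%, $45–114k 12/60 = 20%, $115k+ 144/240 = 60%.
Weighting each respondent by the inverse class response rate inflates each class back to its sampled size, so the class weight is n_sampled:
  under $45k: 340 × 122,100 = 41,514,000
  $45–114k: 60 × 74,400 = 4,464,000
  $115k+: 240 × 111,900 = 26,856,000
Adjusted estimate = 72,834,000 / 640 = 113803 → $113,800.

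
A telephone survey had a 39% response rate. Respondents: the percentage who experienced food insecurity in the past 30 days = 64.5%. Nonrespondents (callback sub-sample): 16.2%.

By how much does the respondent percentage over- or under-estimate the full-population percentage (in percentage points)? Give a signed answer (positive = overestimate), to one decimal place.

+29.5 percentage points

Nonresponse fraction = 1 − 0.39 = 0.61.
Bias = (nonresponse fraction) × (respondent percentage − nonrespondent percentage)
     = 0.61 × (64.5 − 16.2) = 0.61 × 48.3 = 29.463.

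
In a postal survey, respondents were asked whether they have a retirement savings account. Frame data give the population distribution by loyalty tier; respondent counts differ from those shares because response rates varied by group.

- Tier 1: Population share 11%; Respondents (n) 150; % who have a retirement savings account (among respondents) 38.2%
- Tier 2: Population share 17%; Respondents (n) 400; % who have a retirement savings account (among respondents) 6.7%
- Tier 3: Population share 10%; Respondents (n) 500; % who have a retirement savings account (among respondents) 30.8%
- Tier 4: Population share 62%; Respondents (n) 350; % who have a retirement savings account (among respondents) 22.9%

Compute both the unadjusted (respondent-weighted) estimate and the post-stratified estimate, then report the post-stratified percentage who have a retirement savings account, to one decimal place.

Unadjusted (pooled respondent) estimate weights by respondent counts:
  (150/1400)×38.2 + (400/1400)×6.7 + (500/1400)×30.8 + (350/1400)×22.9 = 22.7321%
Reweighting by population loyalty tier shares:
  0.11×38.2 + 0.17×6.7 + 0.1×30.8 + 0.62×22.9 = 22.619%

22.6%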